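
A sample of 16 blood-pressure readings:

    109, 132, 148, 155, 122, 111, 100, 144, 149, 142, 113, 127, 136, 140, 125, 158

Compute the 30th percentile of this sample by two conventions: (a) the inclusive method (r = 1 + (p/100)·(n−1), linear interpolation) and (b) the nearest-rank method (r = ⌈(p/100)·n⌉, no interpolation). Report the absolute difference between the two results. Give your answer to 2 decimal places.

Sorted: 100, 109, 111, 113, 122, 125, 127, 132, 136, 140, 142, 144, 148, 149, 155, 158.
n = 16.
(a) r = 5.5; between ranks 5 (122) and 6 (125): 123.5.
(b) the nearest-rank method: rank 5 → 122.
|123.5 − 122| = 1.5.

1.50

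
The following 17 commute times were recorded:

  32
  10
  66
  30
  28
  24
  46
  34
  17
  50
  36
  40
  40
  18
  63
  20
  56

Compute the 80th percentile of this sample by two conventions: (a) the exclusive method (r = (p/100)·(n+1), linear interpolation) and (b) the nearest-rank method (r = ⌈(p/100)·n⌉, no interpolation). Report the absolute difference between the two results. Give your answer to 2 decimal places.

Sorted: 10, 17, 18, 20, 24, 28, 30, 32, 34, 36, 40, 40, 46, 50, 56, 63, 66.
n = 17.
(a) r = 14.4; between ranks 14 (50) and 15 (56): 52.4.
(b) the nearest-rank method: rank 14 → 50.
|52.4 − 50| = 2.4.

2.40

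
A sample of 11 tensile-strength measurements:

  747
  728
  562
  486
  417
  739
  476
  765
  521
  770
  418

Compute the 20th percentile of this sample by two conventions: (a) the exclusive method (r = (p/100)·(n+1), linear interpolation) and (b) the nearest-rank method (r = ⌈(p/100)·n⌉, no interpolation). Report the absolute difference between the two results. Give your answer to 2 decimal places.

34.80

Sorted: 417, 418, 476, 486, 521, 562, 728, 739, 747, 765, 770.
n = 11.
(a) r = 2.4; between ranks 2 (418) and 3 (476): 441.2.
(b) the nearest-rank method: rank 3 → 476.
|441.2 − 476| = 34.8.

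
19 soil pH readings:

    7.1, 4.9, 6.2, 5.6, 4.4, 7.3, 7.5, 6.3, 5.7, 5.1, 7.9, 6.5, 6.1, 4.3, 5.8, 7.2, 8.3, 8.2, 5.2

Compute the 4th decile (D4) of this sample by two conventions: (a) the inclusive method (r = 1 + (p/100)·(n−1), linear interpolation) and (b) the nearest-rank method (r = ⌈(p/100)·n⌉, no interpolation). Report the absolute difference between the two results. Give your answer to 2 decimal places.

0.06

Sorted: 4.3, 4.4, 4.9, 5.1, 5.2, 5.6, 5.7, 5.8, 6.1, 6.2, 6.3, 6.5, 7.1, 7.2, 7.3, 7.5, 7.9, 8.2, 8.3.
n = 19.
(a) r = 8.2; between ranks 8 (5.8) and 9 (6.1): 5.86.
(b) the nearest-rank method: rank 8 → 5.8.
|5.86 − 5.8| = 0.06.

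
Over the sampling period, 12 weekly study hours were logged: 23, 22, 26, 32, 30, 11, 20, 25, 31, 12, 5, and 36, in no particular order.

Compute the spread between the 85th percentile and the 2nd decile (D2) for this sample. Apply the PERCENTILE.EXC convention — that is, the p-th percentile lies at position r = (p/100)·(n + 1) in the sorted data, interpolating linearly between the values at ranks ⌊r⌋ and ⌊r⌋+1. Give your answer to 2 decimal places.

20.60

Sorted: 5, 11, 12, 20, 22, 23, 25, 26, 30, 31, 32, 36.
n = 12.
P20: r = 2.6; ranks 2–3 are 11, 12; interpolating gives 11.6.
P85: r = 11.05; ranks 11–12 are 32, 36; interpolating gives 32.2.
Difference: 32.2 − 11.6 = 20.6.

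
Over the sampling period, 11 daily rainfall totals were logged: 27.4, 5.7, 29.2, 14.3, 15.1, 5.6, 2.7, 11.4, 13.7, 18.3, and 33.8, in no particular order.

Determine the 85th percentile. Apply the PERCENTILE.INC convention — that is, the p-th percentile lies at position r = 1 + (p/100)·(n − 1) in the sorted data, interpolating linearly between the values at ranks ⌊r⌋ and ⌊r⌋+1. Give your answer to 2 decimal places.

Sorted: 2.7, 5.6, 5.7, 11.4, 13.7, 14.3, 15.1, 18.3, 27.4, 29.2, 33.8.
n = 11.
r = 1 + (85/100)·(11 − 1) = 1 + 8.5 = 9.5.
Rank 9 is 27.4 and rank 10 is 29.2.
Interpolate: 27.4 + 0.5·(29.2 − 27.4) = 27.4 + 0.5·1.8 = 28.3.

28.30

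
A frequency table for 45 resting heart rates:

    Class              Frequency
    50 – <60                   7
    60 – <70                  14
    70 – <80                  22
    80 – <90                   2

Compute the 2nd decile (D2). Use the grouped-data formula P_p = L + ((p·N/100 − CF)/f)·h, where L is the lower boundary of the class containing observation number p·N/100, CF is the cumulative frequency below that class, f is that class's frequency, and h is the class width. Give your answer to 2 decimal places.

61.43

N = 45; target position k = 20/100 · 45 = 9.
Cumulative frequencies: 7, 21, 43, 45.
Observation 9 falls in the class 60 – <70.
L = 60, CF = 7, f = 14, h = 10.
P20 = 60 + ((9 − 7)/14)·10 = 60 + 1.42857 = 61.4286.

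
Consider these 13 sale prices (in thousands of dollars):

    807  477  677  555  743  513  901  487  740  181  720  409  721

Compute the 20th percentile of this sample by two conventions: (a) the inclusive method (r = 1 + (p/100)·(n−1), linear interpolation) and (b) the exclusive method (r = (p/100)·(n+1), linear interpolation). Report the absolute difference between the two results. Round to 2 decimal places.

17.60

Sorted: 181, 409, 477, 487, 513, 555, 677, 720, 721, 740, 743, 807, 901.
n = 13.
(a) r = 3.4; between ranks 3 (477) and 4 (487): 481.
(b) r = 2.8; between ranks 2 (409) and 3 (477): 463.4.
|481 − 463.4| = 17.6.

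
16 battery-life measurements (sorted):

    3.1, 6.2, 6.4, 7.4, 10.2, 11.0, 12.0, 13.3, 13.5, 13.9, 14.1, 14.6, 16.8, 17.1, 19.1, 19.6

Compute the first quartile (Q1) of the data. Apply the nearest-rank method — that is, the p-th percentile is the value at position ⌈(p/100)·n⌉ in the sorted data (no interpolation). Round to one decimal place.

7.4

n = 16.
Position = ⌈25/100 · 16⌉ = ⌈4⌉ = 4.
The value at rank 4 is 7.4.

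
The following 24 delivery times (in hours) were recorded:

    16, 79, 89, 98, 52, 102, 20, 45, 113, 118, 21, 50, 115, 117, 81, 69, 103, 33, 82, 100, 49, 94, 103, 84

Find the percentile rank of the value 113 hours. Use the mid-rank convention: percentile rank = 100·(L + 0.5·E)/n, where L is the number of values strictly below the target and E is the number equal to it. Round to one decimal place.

85.4

Sorted: 16, 20, 21, 33, 45, 49, 50, 52, 69, 79, 81, 82, 84, 89, 94, 98, 100, 102, 103, 103, 113, 115, 117, 118.
Count below 113: L = 20; count equal: E = 1; n = 24.
Percentile rank = 100·(20 + 0.5·1)/24 = 100·20.5/24 = 85.42.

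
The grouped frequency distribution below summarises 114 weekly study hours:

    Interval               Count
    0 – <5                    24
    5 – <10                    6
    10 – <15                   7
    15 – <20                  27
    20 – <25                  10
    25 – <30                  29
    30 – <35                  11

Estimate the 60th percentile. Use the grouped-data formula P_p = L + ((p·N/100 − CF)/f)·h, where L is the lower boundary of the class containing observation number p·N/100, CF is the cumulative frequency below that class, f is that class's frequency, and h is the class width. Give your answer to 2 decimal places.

N = 114; target position k = 60/100 · 114 = 68.4.
Cumulative frequencies: 24, 30, 37, 64, 74, 103, 114.
Observation 68.4 falls in the class 20 – <25.
L = 20, CF = 64, f = 10, h = 5.
P60 = 20 + ((68.4 − 64)/10)·5 = 20 + 2.2 = 22.2.

22.20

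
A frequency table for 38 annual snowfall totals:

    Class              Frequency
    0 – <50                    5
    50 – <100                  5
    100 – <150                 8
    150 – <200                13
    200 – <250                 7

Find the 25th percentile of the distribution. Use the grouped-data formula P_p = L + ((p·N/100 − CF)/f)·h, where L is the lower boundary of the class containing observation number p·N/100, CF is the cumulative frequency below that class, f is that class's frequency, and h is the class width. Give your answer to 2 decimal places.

N = 38; target position k = 25/100 · 38 = 9.5.
Cumulative frequencies: 5, 10, 18, 31, 38.
Observation 9.5 falls in the class 50 – <100.
L = 50, CF = 5, f = 5, h = 50.
P25 = 50 + ((9.5 − 5)/5)·50 = 50 + 45 = 95.

95.00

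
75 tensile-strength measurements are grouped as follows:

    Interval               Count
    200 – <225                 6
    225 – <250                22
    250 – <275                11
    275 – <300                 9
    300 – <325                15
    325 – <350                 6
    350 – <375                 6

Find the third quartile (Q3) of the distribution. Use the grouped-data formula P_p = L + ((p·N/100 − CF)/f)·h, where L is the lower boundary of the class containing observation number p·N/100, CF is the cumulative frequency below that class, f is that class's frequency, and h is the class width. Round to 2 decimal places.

N = 75; target position k = 75/100 · 75 = 56.25.
Cumulative frequencies: 6, 28, 39, 48, 63, 69, 75.
Observation 56.25 falls in the class 300 – <325.
L = 300, CF = 48, f = 15, h = 25.
P75 = 300 + ((56.25 − 48)/15)·25 = 300 + 13.75 = 313.75.

313.75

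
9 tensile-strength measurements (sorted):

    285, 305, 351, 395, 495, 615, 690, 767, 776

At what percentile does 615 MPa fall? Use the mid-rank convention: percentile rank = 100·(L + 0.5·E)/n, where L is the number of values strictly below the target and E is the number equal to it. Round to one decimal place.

Count below 615: L = 5; count equal: E = 1; n = 9.
Percentile rank = 100·(5 + 0.5·1)/9 = 100·5.5/9 = 61.11.

61.1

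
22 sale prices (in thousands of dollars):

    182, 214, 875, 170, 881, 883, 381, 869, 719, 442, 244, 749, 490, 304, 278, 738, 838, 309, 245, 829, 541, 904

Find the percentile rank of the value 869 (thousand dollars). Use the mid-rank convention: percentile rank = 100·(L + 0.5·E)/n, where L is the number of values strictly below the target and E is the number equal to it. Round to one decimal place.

Sorted: 170, 182, 214, 244, 245, 278, 304, 309, 381, 442, 490, 541, 719, 738, 749, 829, 838, 869, 875, 881, 883, 904.
Count below 869: L = 17; count equal: E = 1; n = 22.
Percentile rank = 100·(17 + 0.5·1)/22 = 100·17.5/22 = 79.55.

79.5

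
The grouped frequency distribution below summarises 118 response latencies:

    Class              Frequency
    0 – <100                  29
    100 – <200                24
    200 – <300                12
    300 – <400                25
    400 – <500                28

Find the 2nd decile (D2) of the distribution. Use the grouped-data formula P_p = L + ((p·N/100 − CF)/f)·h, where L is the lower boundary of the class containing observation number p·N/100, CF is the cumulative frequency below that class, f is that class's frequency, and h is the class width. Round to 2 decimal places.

N = 118; target position k = 20/100 · 118 = 23.6.
Cumulative frequencies: 29, 53, 65, 90, 118.
Observation 23.6 falls in the class 0 – <100.
L = 0, CF = 0, f = 29, h = 100.
P20 = 0 + ((23.6 − 0)/29)·100 = 0 + 81.3793 = 81.3793.

81.38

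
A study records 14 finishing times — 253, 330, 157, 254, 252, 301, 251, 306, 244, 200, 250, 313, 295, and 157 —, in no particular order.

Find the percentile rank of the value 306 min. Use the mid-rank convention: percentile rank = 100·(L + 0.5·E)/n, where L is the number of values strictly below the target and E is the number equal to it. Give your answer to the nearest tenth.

Sorted: 157, 157, 200, 244, 250, 251, 252, 253, 254, 295, 301, 306, 313, 330.
Count below 306: L = 11; count equal: E = 1; n = 14.
Percentile rank = 100·(11 + 0.5·1)/14 = 100·11.5/14 = 82.14.

82.1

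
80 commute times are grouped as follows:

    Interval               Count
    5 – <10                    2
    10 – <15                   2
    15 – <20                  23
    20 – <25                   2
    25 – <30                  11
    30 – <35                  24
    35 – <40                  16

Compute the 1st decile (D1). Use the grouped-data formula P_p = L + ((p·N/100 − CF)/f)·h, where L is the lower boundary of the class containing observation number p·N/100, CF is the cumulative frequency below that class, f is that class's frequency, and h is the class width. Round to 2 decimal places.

15.87

N = 80; target position k = 10/100 · 80 = 8.
Cumulative frequencies: 2, 4, 27, 29, 40, 64, 80.
Observation 8 falls in the class 15 – <20.
L = 15, CF = 4, f = 23, h = 5.
P10 = 15 + ((8 − 4)/23)·5 = 15 + 0.869565 = 15.8696.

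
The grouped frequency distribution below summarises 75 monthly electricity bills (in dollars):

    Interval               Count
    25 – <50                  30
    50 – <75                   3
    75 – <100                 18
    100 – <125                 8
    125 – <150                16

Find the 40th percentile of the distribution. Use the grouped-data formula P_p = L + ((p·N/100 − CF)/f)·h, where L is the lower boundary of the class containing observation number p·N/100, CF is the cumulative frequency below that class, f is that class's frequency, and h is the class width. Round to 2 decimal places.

50.00

N = 75; target position k = 40/100 · 75 = 30.
Cumulative frequencies: 30, 33, 51, 59, 75.
Observation 30 falls in the class 25 – <50.
L = 25, CF = 0, f = 30, h = 25.
P40 = 25 + ((30 − 0)/30)·25 = 25 + 25 = 50.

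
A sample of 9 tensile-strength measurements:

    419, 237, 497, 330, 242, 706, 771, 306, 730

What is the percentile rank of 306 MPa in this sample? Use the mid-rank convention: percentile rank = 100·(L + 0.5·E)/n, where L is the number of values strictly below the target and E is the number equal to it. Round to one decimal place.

Sorted: 237, 242, 306, 330, 419, 497, 706, 730, 771.
Count below 306: L = 2; count equal: E = 1; n = 9.
Percentile rank = 100·(2 + 0.5·1)/9 = 100·2.5/9 = 27.78.

27.8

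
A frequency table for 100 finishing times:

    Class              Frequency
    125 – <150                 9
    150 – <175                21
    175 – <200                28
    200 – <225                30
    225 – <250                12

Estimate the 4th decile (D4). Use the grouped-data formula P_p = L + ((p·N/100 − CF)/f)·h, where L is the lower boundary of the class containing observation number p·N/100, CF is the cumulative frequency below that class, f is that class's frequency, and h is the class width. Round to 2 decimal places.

183.93

N = 100; target position k = 40/100 · 100 = 40.
Cumulative frequencies: 9, 30, 58, 88, 100.
Observation 40 falls in the class 175 – <200.
L = 175, CF = 30, f = 28, h = 25.
P40 = 175 + ((40 − 30)/28)·25 = 175 + 8.92857 = 183.929.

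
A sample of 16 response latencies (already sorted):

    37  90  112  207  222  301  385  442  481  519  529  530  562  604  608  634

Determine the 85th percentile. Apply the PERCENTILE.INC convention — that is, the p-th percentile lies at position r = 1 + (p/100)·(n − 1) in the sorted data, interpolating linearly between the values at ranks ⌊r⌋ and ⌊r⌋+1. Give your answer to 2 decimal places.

n = 16.
r = 1 + (85/100)·(16 − 1) = 1 + 12.75 = 13.75.
Rank 13 is 562 and rank 14 is 604.
Interpolate: 562 + 0.75·(604 − 562) = 562 + 0.75·42 = 593.5.

593.50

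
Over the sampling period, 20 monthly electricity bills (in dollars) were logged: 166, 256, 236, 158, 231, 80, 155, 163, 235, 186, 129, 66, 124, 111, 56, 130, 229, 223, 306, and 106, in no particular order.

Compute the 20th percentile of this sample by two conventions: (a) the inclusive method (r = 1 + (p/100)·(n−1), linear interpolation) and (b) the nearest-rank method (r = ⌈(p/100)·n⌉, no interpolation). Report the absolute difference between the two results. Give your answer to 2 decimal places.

Sorted: 56, 66, 80, 106, 111, 124, 129, 130, 155, 158, 163, 166, 186, 223, 229, 231, 235, 236, 256, 306.
n = 20.
(a) r = 4.8; between ranks 4 (106) and 5 (111): 110.
(b) the nearest-rank method: rank 4 → 106.
|110 − 106| = 4.

4.00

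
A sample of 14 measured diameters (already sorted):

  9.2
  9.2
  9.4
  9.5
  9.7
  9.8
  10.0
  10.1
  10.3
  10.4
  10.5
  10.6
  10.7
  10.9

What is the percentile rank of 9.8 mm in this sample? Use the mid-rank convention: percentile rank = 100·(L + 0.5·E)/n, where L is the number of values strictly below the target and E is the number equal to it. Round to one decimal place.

39.3

Count below 9.8: L = 5; count equal: E = 1; n = 14.
Percentile rank = 100·(5 + 0.5·1)/14 = 100·5.5/14 = 39.29.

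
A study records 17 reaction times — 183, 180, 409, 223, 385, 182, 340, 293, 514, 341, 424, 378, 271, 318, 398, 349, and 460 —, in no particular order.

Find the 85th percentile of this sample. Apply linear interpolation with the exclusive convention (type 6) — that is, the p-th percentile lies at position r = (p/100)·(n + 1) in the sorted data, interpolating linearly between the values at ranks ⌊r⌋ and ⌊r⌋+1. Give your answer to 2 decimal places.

434.80

Sorted: 180, 182, 183, 223, 271, 293, 318, 340, 341, 349, 378, 385, 398, 409, 424, 460, 514.
n = 17.
r = (85/100)·(17 + 1) = 15.3.
Rank 15 is 424 and rank 16 is 460.
Interpolate: 424 + 0.3·(460 − 424) = 424 + 0.3·36 = 434.8.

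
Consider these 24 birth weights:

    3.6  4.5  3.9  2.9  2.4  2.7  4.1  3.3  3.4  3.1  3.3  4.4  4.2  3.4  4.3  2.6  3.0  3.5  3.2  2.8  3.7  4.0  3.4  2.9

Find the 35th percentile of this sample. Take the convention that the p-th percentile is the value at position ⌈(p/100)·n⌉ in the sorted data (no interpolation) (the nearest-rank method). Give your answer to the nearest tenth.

3.2

Sorted: 2.4, 2.6, 2.7, 2.8, 2.9, 2.9, 3.0, 3.1, 3.2, 3.3, 3.3, 3.4, 3.4, 3.4, 3.5, 3.6, 3.7, 3.9, 4.0, 4.1, 4.2, 4.3, 4.4, 4.5.
n = 24.
Position = ⌈35/100 · 24⌉ = ⌈8.4⌉ = 9.
The value at rank 9 is 3.2.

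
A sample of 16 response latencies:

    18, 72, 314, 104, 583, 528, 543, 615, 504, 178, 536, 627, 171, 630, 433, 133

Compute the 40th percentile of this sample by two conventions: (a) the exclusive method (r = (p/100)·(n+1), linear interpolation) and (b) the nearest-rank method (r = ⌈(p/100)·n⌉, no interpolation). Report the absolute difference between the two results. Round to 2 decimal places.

27.20

Sorted: 18, 72, 104, 133, 171, 178, 314, 433, 504, 528, 536, 543, 583, 615, 627, 630.
n = 16.
(a) r = 6.8; between ranks 6 (178) and 7 (314): 286.8.
(b) the nearest-rank method: rank 7 → 314.
|286.8 − 314| = 27.2.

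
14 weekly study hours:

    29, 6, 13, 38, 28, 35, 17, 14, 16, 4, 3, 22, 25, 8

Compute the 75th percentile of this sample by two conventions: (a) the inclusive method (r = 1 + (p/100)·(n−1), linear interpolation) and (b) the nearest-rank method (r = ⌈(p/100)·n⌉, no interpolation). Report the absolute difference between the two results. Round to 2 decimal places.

Sorted: 3, 4, 6, 8, 13, 14, 16, 17, 22, 25, 28, 29, 35, 38.
n = 14.
(a) r = 10.75; between ranks 10 (25) and 11 (28): 27.25.
(b) the nearest-rank method: rank 11 → 28.
|27.25 − 28| = 0.75.

0.75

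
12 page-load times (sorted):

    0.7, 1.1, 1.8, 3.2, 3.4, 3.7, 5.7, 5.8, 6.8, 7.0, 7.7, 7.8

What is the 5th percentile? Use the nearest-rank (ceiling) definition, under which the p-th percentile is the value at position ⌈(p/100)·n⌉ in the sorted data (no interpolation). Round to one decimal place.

n = 12.
Position = ⌈5/100 · 12⌉ = ⌈0.6⌉ = 1.
The value at rank 1 is 0.7.

0.7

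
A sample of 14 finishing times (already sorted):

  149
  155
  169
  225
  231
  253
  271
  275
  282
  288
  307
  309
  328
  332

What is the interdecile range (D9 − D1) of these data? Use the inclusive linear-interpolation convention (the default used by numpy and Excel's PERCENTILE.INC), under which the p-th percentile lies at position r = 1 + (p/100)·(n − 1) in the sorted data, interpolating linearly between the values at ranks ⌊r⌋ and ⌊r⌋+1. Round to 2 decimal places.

163.10

n = 14.
P10: r = 2.3; ranks 2–3 are 155, 169; interpolating gives 159.2.
P90: r = 12.7; ranks 12–13 are 309, 328; interpolating gives 322.3.
Difference: 322.3 − 159.2 = 163.1.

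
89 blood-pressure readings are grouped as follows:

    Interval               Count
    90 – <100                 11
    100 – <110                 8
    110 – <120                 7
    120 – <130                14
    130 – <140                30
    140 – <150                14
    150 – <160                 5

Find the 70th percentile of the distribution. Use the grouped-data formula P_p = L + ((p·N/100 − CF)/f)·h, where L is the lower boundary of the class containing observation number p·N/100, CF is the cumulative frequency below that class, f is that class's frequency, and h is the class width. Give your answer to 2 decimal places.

137.43

N = 89; target position k = 70/100 · 89 = 62.3.
Cumulative frequencies: 11, 19, 26, 40, 70, 84, 89.
Observation 62.3 falls in the class 130 – <140.
L = 130, CF = 40, f = 30, h = 10.
P70 = 130 + ((62.3 − 40)/30)·10 = 130 + 7.43333 = 137.433.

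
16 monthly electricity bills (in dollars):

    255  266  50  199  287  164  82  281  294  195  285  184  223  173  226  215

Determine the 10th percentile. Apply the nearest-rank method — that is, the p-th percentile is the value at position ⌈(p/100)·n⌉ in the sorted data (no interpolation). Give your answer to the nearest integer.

Sorted: 50, 82, 164, 173, 184, 195, 199, 215, 223, 226, 255, 266, 281, 285, 287, 294.
n = 16.
Position = ⌈10/100 · 16⌉ = ⌈1.6⌉ = 2.
The value at rank 2 is 82.

82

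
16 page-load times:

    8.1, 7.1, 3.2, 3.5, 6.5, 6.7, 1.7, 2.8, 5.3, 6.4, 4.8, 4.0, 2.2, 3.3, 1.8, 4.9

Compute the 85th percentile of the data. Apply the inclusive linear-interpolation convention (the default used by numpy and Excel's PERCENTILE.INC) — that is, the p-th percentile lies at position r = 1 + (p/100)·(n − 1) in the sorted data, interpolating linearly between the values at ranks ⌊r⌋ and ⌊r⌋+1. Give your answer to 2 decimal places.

Sorted: 1.7, 1.8, 2.2, 2.8, 3.2, 3.3, 3.5, 4.0, 4.8, 4.9, 5.3, 6.4, 6.5, 6.7, 7.1, 8.1.
n = 16.
r = 1 + (85/100)·(16 − 1) = 1 + 12.75 = 13.75.
Rank 13 is 6.5 and rank 14 is 6.7.
Interpolate: 6.5 + 0.75·(6.7 − 6.5) = 6.5 + 0.75·0.2 = 6.65.

6.65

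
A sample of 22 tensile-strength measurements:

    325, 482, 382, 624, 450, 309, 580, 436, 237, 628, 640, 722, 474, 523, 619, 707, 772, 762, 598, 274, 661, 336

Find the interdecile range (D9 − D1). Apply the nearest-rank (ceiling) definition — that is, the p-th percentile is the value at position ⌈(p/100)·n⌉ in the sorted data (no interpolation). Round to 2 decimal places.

413.00

Sorted: 237, 274, 309, 325, 336, 382, 436, 450, 474, 482, 523, 580, 598, 619, 624, 628, 640, 661, 707, 722, 762, 772.
n = 22.
P10: rank ⌈10/100·22⌉ = 3 → 309.
P90: rank ⌈90/100·22⌉ = 20 → 722.
Difference: 722 − 309 = 413.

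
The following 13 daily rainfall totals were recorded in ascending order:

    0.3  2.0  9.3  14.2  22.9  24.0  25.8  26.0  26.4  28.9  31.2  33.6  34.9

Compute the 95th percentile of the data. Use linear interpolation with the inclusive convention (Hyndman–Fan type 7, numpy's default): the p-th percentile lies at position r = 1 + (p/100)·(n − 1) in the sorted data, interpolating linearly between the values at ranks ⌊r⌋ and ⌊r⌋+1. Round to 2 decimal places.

n = 13.
r = 1 + (95/100)·(13 − 1) = 1 + 11.4 = 12.4.
Rank 12 is 33.6 and rank 13 is 34.9.
Interpolate: 33.6 + 0.4·(34.9 − 33.6) = 33.6 + 0.4·1.3 = 34.12.

34.12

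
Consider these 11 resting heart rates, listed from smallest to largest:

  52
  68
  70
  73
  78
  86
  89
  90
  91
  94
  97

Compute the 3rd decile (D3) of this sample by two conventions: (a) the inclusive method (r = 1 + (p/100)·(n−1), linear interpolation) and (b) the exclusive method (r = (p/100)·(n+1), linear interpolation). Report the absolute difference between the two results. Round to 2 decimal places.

1.20

n = 11.
(a) r = 4 → value at rank 4 = 73.
(b) r = 3.6; between ranks 3 (70) and 4 (73): 71.8.
|73 − 71.8| = 1.2.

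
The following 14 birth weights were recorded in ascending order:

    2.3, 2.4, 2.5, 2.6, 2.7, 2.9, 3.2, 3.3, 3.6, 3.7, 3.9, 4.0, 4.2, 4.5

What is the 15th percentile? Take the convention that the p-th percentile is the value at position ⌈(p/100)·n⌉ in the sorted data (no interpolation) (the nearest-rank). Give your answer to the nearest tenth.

n = 14.
Position = ⌈15/100 · 14⌉ = ⌈2.1⌉ = 3.
The value at rank 3 is 2.5.

2.5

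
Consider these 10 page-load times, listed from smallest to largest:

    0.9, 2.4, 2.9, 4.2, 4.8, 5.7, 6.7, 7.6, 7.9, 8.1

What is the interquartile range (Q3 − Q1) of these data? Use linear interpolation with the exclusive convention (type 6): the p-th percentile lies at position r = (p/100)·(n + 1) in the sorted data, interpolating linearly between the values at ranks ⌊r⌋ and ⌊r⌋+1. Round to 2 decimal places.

4.90

n = 10.
P25: r = 2.75; ranks 2–3 are 2.4, 2.9; interpolating gives 2.775.
P75: r = 8.25; ranks 8–9 are 7.6, 7.9; interpolating gives 7.675.
Difference: 7.675 − 2.775 = 4.9.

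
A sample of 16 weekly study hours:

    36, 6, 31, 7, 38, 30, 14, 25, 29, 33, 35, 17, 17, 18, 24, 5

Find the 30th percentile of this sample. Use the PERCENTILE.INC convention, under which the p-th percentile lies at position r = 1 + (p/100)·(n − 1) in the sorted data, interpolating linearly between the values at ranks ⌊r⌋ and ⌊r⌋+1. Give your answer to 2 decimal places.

Sorted: 5, 6, 7, 14, 17, 17, 18, 24, 25, 29, 30, 31, 33, 35, 36, 38.
n = 16.
r = 1 + (30/100)·(16 − 1) = 1 + 4.5 = 5.5.
Rank 5 is 17 and rank 6 is 17.
Interpolate: 17 + 0.5·(17 − 17) = 17 + 0.5·0 = 17.

17.00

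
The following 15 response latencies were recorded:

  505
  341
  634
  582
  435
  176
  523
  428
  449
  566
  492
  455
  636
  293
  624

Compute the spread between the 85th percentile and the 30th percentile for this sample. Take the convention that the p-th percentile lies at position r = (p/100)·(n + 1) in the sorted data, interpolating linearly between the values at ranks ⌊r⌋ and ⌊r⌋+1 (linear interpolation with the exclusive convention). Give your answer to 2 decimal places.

Sorted: 176, 293, 341, 428, 435, 449, 455, 492, 505, 523, 566, 582, 624, 634, 636.
n = 15.
P30: r = 4.8; ranks 4–5 are 428, 435; interpolating gives 433.6.
P85: r = 13.6; ranks 13–14 are 624, 634; interpolating gives 630.
Difference: 630 − 433.6 = 196.4.

196.40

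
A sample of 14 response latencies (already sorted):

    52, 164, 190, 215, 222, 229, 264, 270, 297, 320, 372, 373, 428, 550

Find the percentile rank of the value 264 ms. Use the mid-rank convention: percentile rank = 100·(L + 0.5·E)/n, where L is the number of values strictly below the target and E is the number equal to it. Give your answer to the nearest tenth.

46.4

Count below 264: L = 6; count equal: E = 1; n = 14.
Percentile rank = 100·(6 + 0.5·1)/14 = 100·6.5/14 = 46.43.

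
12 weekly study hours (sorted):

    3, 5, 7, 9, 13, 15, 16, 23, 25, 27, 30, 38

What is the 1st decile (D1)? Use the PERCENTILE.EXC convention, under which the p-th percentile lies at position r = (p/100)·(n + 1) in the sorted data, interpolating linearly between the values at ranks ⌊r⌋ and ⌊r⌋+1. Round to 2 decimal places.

3.60

n = 12.
r = (10/100)·(12 + 1) = 1.3.
Rank 1 is 3 and rank 2 is 5.
Interpolate: 3 + 0.3·(5 − 3) = 3 + 0.3·2 = 3.6.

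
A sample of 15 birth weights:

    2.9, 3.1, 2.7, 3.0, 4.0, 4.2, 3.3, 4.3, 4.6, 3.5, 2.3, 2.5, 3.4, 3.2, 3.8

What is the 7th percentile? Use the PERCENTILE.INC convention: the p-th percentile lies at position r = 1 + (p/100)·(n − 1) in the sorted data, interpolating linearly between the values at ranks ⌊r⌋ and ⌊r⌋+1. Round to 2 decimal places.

Sorted: 2.3, 2.5, 2.7, 2.9, 3.0, 3.1, 3.2, 3.3, 3.4, 3.5, 3.8, 4.0, 4.2, 4.3, 4.6.
n = 15.
r = 1 + (7/100)·(15 − 1) = 1 + 0.98 = 1.98.
Rank 1 is 2.3 and rank 2 is 2.5.
Interpolate: 2.3 + 0.98·(2.5 − 2.3) = 2.3 + 0.98·0.2 = 2.496.

2.50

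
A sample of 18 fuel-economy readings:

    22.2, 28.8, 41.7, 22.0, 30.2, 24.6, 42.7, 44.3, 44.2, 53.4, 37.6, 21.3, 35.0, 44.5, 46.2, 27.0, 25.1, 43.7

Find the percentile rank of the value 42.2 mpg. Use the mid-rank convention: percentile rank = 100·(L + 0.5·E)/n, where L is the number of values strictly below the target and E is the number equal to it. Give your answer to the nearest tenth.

61.1

Sorted: 21.3, 22.0, 22.2, 24.6, 25.1, 27.0, 28.8, 30.2, 35.0, 37.6, 41.7, 42.7, 43.7, 44.2, 44.3, 44.5, 46.2, 53.4.
Count below 42.2: L = 11; count equal: E = 0; n = 18.
Percentile rank = 100·(11 + 0.5·0)/18 = 100·11/18 = 61.11.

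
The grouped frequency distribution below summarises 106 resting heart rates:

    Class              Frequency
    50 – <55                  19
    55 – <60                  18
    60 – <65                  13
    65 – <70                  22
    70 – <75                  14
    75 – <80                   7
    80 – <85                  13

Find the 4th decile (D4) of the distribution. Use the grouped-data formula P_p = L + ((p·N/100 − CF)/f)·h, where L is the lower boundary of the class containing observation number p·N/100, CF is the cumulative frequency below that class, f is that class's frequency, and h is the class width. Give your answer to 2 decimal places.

62.08

N = 106; target position k = 40/100 · 106 = 42.4.
Cumulative frequencies: 19, 37, 50, 72, 86, 93, 106.
Observation 42.4 falls in the class 60 – <65.
L = 60, CF = 37, f = 13, h = 5.
P40 = 60 + ((42.4 − 37)/13)·5 = 60 + 2.07692 = 62.0769.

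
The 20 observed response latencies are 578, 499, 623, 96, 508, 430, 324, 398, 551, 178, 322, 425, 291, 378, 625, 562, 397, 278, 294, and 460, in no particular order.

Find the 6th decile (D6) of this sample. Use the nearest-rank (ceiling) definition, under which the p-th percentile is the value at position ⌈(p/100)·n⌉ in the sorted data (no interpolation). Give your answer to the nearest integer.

Sorted: 96, 178, 278, 291, 294, 322, 324, 378, 397, 398, 425, 430, 460, 499, 508, 551, 562, 578, 623, 625.
n = 20.
Position = ⌈60/100 · 20⌉ = ⌈12⌉ = 12.
The value at rank 12 is 430.

430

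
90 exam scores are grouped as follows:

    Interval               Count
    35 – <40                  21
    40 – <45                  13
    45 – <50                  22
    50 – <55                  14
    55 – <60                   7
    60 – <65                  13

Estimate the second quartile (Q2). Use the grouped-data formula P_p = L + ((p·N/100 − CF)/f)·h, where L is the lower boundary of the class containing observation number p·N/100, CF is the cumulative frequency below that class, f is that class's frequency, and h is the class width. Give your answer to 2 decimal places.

47.50

N = 90; target position k = 50/100 · 90 = 45.
Cumulative frequencies: 21, 34, 56, 70, 77, 90.
Observation 45 falls in the class 45 – <50.
L = 45, CF = 34, f = 22, h = 5.
P50 = 45 + ((45 − 34)/22)·5 = 45 + 2.5 = 47.5.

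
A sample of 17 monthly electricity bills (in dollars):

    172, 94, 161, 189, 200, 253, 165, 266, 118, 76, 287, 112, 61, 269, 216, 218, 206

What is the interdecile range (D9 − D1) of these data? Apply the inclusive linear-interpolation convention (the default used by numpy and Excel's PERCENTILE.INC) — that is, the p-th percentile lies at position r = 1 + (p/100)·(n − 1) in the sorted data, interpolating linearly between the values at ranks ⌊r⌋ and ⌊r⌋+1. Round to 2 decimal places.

180.40

Sorted: 61, 76, 94, 112, 118, 161, 165, 172, 189, 200, 206, 216, 218, 253, 266, 269, 287.
n = 17.
P10: r = 2.6; ranks 2–3 are 76, 94; interpolating gives 86.8.
P90: r = 15.4; ranks 15–16 are 266, 269; interpolating gives 267.2.
Difference: 267.2 − 86.8 = 180.4.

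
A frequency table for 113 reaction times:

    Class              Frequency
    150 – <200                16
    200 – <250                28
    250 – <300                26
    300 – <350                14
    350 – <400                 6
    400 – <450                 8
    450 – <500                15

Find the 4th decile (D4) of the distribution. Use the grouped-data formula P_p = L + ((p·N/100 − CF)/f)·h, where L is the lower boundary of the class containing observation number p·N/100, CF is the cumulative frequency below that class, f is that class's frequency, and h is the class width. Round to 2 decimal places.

252.31

N = 113; target position k = 40/100 · 113 = 45.2.
Cumulative frequencies: 16, 44, 70, 84, 90, 98, 113.
Observation 45.2 falls in the class 250 – <300.
L = 250, CF = 44, f = 26, h = 50.
P40 = 250 + ((45.2 − 44)/26)·50 = 250 + 2.30769 = 252.308.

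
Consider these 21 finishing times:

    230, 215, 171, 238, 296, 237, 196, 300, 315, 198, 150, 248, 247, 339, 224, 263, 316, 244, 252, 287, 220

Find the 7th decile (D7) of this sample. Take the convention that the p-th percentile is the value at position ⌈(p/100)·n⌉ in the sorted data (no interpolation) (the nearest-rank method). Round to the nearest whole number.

Sorted: 150, 171, 196, 198, 215, 220, 224, 230, 237, 238, 244, 247, 248, 252, 263, 287, 296, 300, 315, 316, 339.
n = 21.
Position = ⌈70/100 · 21⌉ = ⌈14.7⌉ = 15.
The value at rank 15 is 263.

263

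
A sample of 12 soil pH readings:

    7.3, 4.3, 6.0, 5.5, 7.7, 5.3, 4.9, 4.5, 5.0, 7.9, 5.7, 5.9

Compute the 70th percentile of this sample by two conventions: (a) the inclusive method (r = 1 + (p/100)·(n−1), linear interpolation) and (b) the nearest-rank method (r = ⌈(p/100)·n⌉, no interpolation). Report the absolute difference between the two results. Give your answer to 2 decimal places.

Sorted: 4.3, 4.5, 4.9, 5.0, 5.3, 5.5, 5.7, 5.9, 6.0, 7.3, 7.7, 7.9.
n = 12.
(a) r = 8.7; between ranks 8 (5.9) and 9 (6.0): 5.97.
(b) the nearest-rank method: rank 9 → 6.
|5.97 − 6| = 0.03.

0.03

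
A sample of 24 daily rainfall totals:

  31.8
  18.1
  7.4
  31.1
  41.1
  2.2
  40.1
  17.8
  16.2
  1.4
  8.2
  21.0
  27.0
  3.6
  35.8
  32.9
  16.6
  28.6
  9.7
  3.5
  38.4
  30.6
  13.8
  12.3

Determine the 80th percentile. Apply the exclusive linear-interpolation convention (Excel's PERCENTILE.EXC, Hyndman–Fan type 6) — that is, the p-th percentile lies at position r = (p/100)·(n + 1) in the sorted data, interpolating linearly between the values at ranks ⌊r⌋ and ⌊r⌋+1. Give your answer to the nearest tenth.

Sorted: 1.4, 2.2, 3.5, 3.6, 7.4, 8.2, 9.7, 12.3, 13.8, 16.2, 16.6, 17.8, 18.1, 21.0, 27.0, 28.6, 30.6, 31.1, 31.8, 32.9, 35.8, 38.4, 40.1, 41.1.
n = 24.
r = (80/100)·(24 + 1) = 20.
r is an integer, so P80 is the value at rank 20: 32.9.

32.9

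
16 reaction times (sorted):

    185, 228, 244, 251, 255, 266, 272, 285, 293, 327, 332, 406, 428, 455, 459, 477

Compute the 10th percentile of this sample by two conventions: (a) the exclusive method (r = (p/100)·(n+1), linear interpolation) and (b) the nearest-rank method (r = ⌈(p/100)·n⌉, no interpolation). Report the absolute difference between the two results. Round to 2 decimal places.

12.90

n = 16.
(a) r = 1.7; between ranks 1 (185) and 2 (228): 215.1.
(b) the nearest-rank method: rank 2 → 228.
|215.1 − 228| = 12.9.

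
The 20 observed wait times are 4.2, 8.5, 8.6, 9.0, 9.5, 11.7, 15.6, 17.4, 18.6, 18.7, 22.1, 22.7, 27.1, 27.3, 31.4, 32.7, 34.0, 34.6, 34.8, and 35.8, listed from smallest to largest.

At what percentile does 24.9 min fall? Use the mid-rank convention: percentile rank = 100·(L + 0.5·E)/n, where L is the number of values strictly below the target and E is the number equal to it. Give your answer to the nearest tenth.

60.0

Count below 24.9: L = 12; count equal: E = 0; n = 20.
Percentile rank = 100·(12 + 0.5·0)/20 = 100·12/20 = 60.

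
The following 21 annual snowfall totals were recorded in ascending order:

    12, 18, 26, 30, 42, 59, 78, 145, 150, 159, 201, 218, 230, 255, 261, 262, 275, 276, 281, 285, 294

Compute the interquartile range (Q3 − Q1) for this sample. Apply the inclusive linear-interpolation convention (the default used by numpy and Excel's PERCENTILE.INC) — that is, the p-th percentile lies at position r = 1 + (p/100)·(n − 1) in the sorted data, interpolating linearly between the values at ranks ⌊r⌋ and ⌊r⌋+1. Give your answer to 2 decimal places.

n = 21.
P25: r = 6 (integer) → 59.
P75: r = 16 (integer) → 262.
Difference: 262 − 59 = 203.

203.00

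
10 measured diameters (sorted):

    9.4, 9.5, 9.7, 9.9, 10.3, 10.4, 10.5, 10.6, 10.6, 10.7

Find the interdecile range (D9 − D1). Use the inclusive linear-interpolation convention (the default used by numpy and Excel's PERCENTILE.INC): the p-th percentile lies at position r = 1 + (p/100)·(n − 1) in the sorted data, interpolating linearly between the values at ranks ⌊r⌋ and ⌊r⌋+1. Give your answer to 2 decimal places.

1.12

n = 10.
P10: r = 1.9; ranks 1–2 are 9.4, 9.5; interpolating gives 9.49.
P90: r = 9.1; ranks 9–10 are 10.6, 10.7; interpolating gives 10.61.
Difference: 10.61 − 9.49 = 1.12.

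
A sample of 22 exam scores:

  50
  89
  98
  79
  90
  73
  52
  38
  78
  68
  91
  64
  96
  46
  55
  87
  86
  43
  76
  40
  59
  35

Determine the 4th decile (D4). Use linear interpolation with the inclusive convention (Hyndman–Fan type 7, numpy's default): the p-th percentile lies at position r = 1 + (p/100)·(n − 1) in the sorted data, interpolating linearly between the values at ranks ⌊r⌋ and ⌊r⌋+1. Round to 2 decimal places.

Sorted: 35, 38, 40, 43, 46, 50, 52, 55, 59, 64, 68, 73, 76, 78, 79, 86, 87, 89, 90, 91, 96, 98.
n = 22.
r = 1 + (40/100)·(22 − 1) = 1 + 8.4 = 9.4.
Rank 9 is 59 and rank 10 is 64.
Interpolate: 59 + 0.4·(64 − 59) = 59 + 0.4·5 = 61.

61.00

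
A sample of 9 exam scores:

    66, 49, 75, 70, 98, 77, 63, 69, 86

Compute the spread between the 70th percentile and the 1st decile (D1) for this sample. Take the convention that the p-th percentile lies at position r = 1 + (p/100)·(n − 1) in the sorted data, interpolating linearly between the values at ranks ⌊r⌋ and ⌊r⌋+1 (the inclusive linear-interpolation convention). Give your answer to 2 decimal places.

Sorted: 49, 63, 66, 69, 70, 75, 77, 86, 98.
n = 9.
P10: r = 1.8; ranks 1–2 are 49, 63; interpolating gives 60.2.
P70: r = 6.6; ranks 6–7 are 75, 77; interpolating gives 76.2.
Difference: 76.2 − 60.2 = 16.

16.00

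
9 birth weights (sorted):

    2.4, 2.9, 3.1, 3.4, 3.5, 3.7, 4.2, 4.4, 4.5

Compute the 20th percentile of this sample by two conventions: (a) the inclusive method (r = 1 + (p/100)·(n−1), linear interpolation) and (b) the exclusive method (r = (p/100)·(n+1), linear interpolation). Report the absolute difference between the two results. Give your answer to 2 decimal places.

0.12

n = 9.
(a) r = 2.6; between ranks 2 (2.9) and 3 (3.1): 3.02.
(b) r = 2 → value at rank 2 = 2.9.
|3.02 − 2.9| = 0.12.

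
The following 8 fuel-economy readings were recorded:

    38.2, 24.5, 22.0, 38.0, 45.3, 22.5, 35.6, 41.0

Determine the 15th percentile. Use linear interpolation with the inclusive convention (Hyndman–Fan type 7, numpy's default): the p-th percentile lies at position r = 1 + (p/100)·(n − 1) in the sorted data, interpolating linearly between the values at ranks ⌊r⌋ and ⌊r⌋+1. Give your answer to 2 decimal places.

22.60

Sorted: 22.0, 22.5, 24.5, 35.6, 38.0, 38.2, 41.0, 45.3.
n = 8.
r = 1 + (15/100)·(8 − 1) = 1 + 1.05 = 2.05.
Rank 2 is 22.5 and rank 3 is 24.5.
Interpolate: 22.5 + 0.05·(24.5 − 22.5) = 22.5 + 0.05·2 = 22.6.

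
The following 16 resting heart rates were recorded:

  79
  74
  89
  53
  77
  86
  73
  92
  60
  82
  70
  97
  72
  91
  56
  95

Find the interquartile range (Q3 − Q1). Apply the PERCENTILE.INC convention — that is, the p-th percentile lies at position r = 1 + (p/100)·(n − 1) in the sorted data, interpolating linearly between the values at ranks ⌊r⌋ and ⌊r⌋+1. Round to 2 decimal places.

Sorted: 53, 56, 60, 70, 72, 73, 74, 77, 79, 82, 86, 89, 91, 92, 95, 97.
n = 16.
P25: r = 4.75; ranks 4–5 are 70, 72; interpolating gives 71.5.
P75: r = 12.25; ranks 12–13 are 89, 91; interpolating gives 89.5.
Difference: 89.5 − 71.5 = 18.

18.00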